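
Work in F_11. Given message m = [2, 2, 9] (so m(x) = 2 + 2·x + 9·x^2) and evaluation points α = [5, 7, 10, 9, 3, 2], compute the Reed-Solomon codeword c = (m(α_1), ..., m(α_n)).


c = [6, 6, 9, 1, 1, 9]

Message polynomial: m(x) = 2 + 2·x + 9·x^2 (mod 11).
For each evaluation point α_i, compute m(α_i) mod 11:
  α_1 = 5: Horner steps 9 → 3 → 6, so m(5) = 6.
  α_2 = 7: Horner steps 9 → 10 → 6, so m(7) = 6.
  α_3 = 10: Horner steps 9 → 4 → 9, so m(10) = 9.
  α_4 = 9: Horner steps 9 → 6 → 1, so m(9) = 1.
  α_5 = 3: Horner steps 9 → 7 → 1, so m(3) = 1.
  α_6 = 2: Horner steps 9 → 9 → 9, so m(2) = 9.
Codeword c = [6, 6, 9, 1, 1, 9] ∈ F_11^6.


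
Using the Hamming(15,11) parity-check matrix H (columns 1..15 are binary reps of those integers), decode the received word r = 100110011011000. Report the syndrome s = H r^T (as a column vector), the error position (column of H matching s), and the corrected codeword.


s = (0, 1, 1, 0)^T, error position = 6, corrected codeword c = 100111011011000

Compute s = H r^T mod 2 one row at a time:
  s_1 = 1 + 1 + 0 + 1 + 1 + 0 + 0 + 0 = 4 ≡ 0 (mod 2).
  s_2 = 1 + 1 + 0 + 0 + 1 + 0 + 0 + 0 = 3 ≡ 1 (mod 2).
  s_3 = 0 + 0 + 0 + 0 + 0 + 1 + 0 + 0 = 1 ≡ 1 (mod 2).
  s_4 = 1 + 0 + 1 + 0 + 1 + 1 + 0 + 0 = 4 ≡ 0 (mod 2).
s = (0, 1, 1, 0)^T — this equals column 6 of H (binary 0110), so error is at position 6.
Correct: flip bit 6 of r = 100110011011000 to get c = 100111011011000.


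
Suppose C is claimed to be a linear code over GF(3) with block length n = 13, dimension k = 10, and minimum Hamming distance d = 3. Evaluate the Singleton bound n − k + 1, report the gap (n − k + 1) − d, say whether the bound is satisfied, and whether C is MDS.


Singleton RHS = n − k + 1 = 4, slack = 1, bound satisfied, not MDS.

Singleton bound: d ≤ n − k + 1.
Here n = 13, k = 10, so n − k + 1 = 4.
Given d = 3, check d ≤ 4: YES.
Slack = (n − k + 1) − d = 1.
The code is NOT MDS (slack = 1 > 0).
Description: the claimed parameters are [13, 10, 3]_3; such a code would be non-MDS.


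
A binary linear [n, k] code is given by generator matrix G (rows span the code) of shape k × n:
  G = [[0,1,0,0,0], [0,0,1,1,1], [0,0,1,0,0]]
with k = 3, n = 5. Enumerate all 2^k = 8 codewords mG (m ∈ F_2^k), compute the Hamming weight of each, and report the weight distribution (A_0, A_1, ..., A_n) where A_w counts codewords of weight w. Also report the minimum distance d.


Weight distribution: A_0 = 1, A_1 = 2, A_2 = 2, A_3 = 2, A_4 = 1. Minimum distance d = 1.

Enumerate all 2^3 = 8 messages m ∈ F_2^3.
For each, compute codeword c = mG in F_2^5, then tally its weight.
  m = 000 → c = 00000, weight = 0.
  m = 100 → c = 01000, weight = 1.
  m = 010 → c = 00111, weight = 3.
  m = 110 → c = 01111, weight = 4.
  m = 001 → c = 00100, weight = 1.
  m = 101 → c = 01100, weight = 2.
  m = 011 → c = 00011, weight = 2.
  m = 111 → c = 01011, weight = 3.
Tally weights:
  weight 0: 1 codewords.
  weight 1: 2 codewords.
  weight 2: 2 codewords.
  weight 3: 2 codewords.
  weight 4: 1 codewords.
Minimum distance d = smallest w > 0 with A_w > 0 = 1.
Sanity: Σ A_w = 8 = 2^3 = 8 ✓.


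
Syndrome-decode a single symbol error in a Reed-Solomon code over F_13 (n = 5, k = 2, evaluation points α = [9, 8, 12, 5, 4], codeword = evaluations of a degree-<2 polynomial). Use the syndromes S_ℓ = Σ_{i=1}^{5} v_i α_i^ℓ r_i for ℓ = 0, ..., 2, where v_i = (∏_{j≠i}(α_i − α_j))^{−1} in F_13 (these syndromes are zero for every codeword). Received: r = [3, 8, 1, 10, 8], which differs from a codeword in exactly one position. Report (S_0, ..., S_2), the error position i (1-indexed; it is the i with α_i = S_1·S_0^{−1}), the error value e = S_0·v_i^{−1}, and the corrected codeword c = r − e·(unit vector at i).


S = (8, 6, 11), error at position 5, error magnitude e = 6, c = [3, 8, 1, 10, 2].

Step 1: column multipliers v_i = (∏_{j≠i}(α_i − α_j))^{−1} mod 13.
  i = 1 (α = 9): (9−8)(9−12)(9−5)(9−4) = 1·(−3)·4·5 = −60 ≡ 5, so v_1 = 5^{−1} = 8 (mod 13).
  i = 2 (α = 8): (8−9)(8−12)(8−5)(8−4) = (−1)·(−4)·3·4 = 48 ≡ 9, so v_2 = 9^{−1} = 3 (mod 13).
  i = 3 (α = 12): (12−9)(12−8)(12−5)(12−4) = 3·4·7·8 = 672 ≡ 9, so v_3 = 9^{−1} = 3 (mod 13).
  i = 4 (α = 5): (5−9)(5−8)(5−12)(5−4) = (−4)·(−3)·(−7)·1 = −84 ≡ 7, so v_4 = 7^{−1} = 2 (mod 13).
  i = 5 (α = 4): (4−9)(4−8)(4−12)(4−5) = (−5)·(−4)·(−8)·(−1) = 160 ≡ 4, so v_5 = 4^{−1} = 10 (mod 13).
  v = [8, 3, 3, 2, 10].
Step 2: syndromes of r = [3, 8, 1, 10, 8] (all sums mod 13).
  S_0 = Σ v_i r_i = 8·3 + 3·8 + 3·1 + 2·10 + 10·8 = 151 ≡ 8.
  S_1 = Σ v_i α_i r_i = 8·9·3 + 3·8·8 + 3·12·1 + 2·5·10 + 10·4·8 = 864 ≡ 6.
  α_i^2 mod 13 = [3, 12, 1, 12, 3].
  S_2 = Σ v_i α_i^2 r_i = 8·3·3 + 3·12·8 + 3·1·1 + 2·12·10 + 10·3·8 = 843 ≡ 11.
  S = (8, 6, 11) ≠ 0, so r is not a codeword (an error is present).
Step 3: locate the error. For a single error e at position i, S_ℓ = v_i·e·α_i^ℓ, so α_err = S_1/S_0.
  S_0^{−1} = 8^{−1} = 5 (mod 13), so α_err = 6·5 = 30 ≡ 4 = α_5. Error position i = 5.
  Consistency check: S_2/S_1 = 11·11 = 121 ≡ 4 = α_err ✓ (single-error assumption holds).
Step 4: error magnitude e = S_0/v_5 = S_0·∏_{j≠5}(α_5 − α_j) = 8·4 = 32 ≡ 6 (mod 13).
Step 5: correct position 5: c_5 = r_5 − e = 8 − 6 ≡ 2 (mod 13). Hence c = [3, 8, 1, 10, 2].
  Check: interpolating c through the α_i gives m(x) = 9 + 8·x (degree < 2) with m(α_i) = c_i for every i, so c is indeed a codeword.


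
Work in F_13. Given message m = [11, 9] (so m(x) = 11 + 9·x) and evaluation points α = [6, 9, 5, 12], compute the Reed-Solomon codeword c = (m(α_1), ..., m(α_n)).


c = [0, 1, 4, 2]

Message polynomial: m(x) = 11 + 9·x (mod 13).
For each evaluation point α_i, compute m(α_i) mod 13:
  α_1 = 6: Horner steps 9 → 0, so m(6) = 0.
  α_2 = 9: Horner steps 9 → 1, so m(9) = 1.
  α_3 = 5: Horner steps 9 → 4, so m(5) = 4.
  α_4 = 12: Horner steps 9 → 2, so m(12) = 2.
Codeword c = [0, 1, 4, 2] ∈ F_13^4.


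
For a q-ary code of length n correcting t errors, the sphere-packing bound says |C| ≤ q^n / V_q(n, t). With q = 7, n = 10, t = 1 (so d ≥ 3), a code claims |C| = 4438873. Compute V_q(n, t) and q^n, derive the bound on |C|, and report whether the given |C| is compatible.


V_q(n, t) = 61, q^n = 282475249, Hamming bound = 4630741, |C| = 4438873 ≤ bound (satisfied).

Step 1: Compute V_q(n, t) = Σ_{j=0}^1 C(n, j) (q−1)^j.
  j = 0: C(10,0)·(6)^0 = 1·1 = 1.
  j = 1: C(10,1)·(6)^1 = 10·6 = 60.
  V_q(n, t) = 1 + 60 = 61.
Step 2: q^n = 7^10 = 282475249.
Step 3: Hamming bound ⌊q^n / V_q(n,t)⌋ = ⌊282475249/61⌋ = 4630741.
Step 4: Compare |C| = 4438873 to 4630741: satisfied.
The claimed |C| lies below the Hamming bound.


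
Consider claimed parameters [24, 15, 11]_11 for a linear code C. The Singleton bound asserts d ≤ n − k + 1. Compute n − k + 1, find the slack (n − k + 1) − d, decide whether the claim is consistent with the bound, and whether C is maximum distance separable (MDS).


Singleton RHS = n − k + 1 = 10, slack = -1, bound violated (no such code; not MDS).

Singleton bound: d ≤ n − k + 1.
Here n = 24, k = 15, so n − k + 1 = 10.
Given d = 11, check d ≤ 10: NO.
Slack = (n − k + 1) − d = -1.
The slack is negative: d = 11 exceeds n − k + 1 = 10 by 1, so the Singleton bound is violated and no linear [24, 15, 11]_11 code can exist. In particular it is not MDS (MDS requires d = n − k + 1 exactly).
Description: the claimed parameters are [24, 15, 11]_11; such a code would be impossible (violates the Singleton bound).


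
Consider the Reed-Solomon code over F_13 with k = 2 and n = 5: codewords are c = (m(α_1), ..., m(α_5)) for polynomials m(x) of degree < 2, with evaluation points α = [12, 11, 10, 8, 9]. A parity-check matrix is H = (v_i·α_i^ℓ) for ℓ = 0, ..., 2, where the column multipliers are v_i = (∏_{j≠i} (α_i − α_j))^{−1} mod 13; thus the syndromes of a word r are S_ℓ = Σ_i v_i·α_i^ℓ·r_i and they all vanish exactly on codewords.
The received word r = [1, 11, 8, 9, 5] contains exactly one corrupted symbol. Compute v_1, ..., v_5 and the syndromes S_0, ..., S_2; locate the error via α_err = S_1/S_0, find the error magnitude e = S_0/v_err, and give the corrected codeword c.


S = (3, 11, 10), error at position 4, error magnitude e = 7, c = [1, 11, 8, 2, 5].

Step 1: column multipliers v_i = (∏_{j≠i}(α_i − α_j))^{−1} mod 13.
  i = 1 (α = 12): (12−11)(12−10)(12−8)(12−9) = 1·2·4·3 = 24 ≡ 11, so v_1 = 11^{−1} = 6 (mod 13).
  i = 2 (α = 11): (11−12)(11−10)(11−8)(11−9) = (−1)·1·3·2 = −6 ≡ 7, so v_2 = 7^{−1} = 2 (mod 13).
  i = 3 (α = 10): (10−12)(10−11)(10−8)(10−9) = (−2)·(−1)·2·1 = 4 ≡ 4, so v_3 = 4^{−1} = 10 (mod 13).
  i = 4 (α = 8): (8−12)(8−11)(8−10)(8−9) = (−4)·(−3)·(−2)·(−1) = 24 ≡ 11, so v_4 = 11^{−1} = 6 (mod 13).
  i = 5 (α = 9): (9−12)(9−11)(9−10)(9−8) = (−3)·(−2)·(−1)·1 = −6 ≡ 7, so v_5 = 7^{−1} = 2 (mod 13).
  v = [6, 2, 10, 6, 2].
Step 2: syndromes of r = [1, 11, 8, 9, 5] (all sums mod 13).
  S_0 = Σ v_i r_i = 6·1 + 2·11 + 10·8 + 6·9 + 2·5 = 172 ≡ 3.
  S_1 = Σ v_i α_i r_i = 6·12·1 + 2·11·11 + 10·10·8 + 6·8·9 + 2·9·5 = 1636 ≡ 11.
  α_i^2 mod 13 = [1, 4, 9, 12, 3].
  S_2 = Σ v_i α_i^2 r_i = 6·1·1 + 2·4·11 + 10·9·8 + 6·12·9 + 2·3·5 = 1492 ≡ 10.
  S = (3, 11, 10) ≠ 0, so r is not a codeword (an error is present).
Step 3: locate the error. For a single error e at position i, S_ℓ = v_i·e·α_i^ℓ, so α_err = S_1/S_0.
  S_0^{−1} = 3^{−1} = 9 (mod 13), so α_err = 11·9 = 99 ≡ 8 = α_4. Error position i = 4.
  Consistency check: S_2/S_1 = 10·6 = 60 ≡ 8 = α_err ✓ (single-error assumption holds).
Step 4: error magnitude e = S_0/v_4 = S_0·∏_{j≠4}(α_4 − α_j) = 3·11 = 33 ≡ 7 (mod 13).
Step 5: correct position 4: c_4 = r_4 − e = 9 − 7 ≡ 2 (mod 13). Hence c = [1, 11, 8, 2, 5].
  Check: interpolating c through the α_i gives m(x) = 4 + 3·x (degree < 2) with m(α_i) = c_i for every i, so c is indeed a codeword.


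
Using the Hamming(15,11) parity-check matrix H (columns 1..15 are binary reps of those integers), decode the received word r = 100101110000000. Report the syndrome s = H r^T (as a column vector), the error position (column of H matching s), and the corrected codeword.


s = (1, 1, 0, 0)^T, error position = 12, corrected codeword c = 100101110001000

Compute s = H r^T mod 2 one row at a time:
  s_1 = 1 + 0 + 0 + 0 + 0 + 0 + 0 + 0 = 1 ≡ 1 (mod 2).
  s_2 = 1 + 0 + 1 + 1 + 0 + 0 + 0 + 0 = 3 ≡ 1 (mod 2).
  s_3 = 0 + 0 + 1 + 1 + 0 + 0 + 0 + 0 = 2 ≡ 0 (mod 2).
  s_4 = 1 + 0 + 0 + 1 + 0 + 0 + 0 + 0 = 2 ≡ 0 (mod 2).
s = (1, 1, 0, 0)^T — this equals column 12 of H (binary 1100), so error is at position 12.
Correct: flip bit 12 of r = 100101110000000 to get c = 100101110001000.


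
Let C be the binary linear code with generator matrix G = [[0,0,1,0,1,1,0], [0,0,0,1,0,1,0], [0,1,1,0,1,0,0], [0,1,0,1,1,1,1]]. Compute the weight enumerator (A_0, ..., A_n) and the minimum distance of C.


Weight distribution: A_0 = 1, A_2 = 4, A_3 = 6, A_4 = 3, A_5 = 2. Minimum distance d = 2.

Enumerate all 2^4 = 16 messages m ∈ F_2^4.
For each, compute codeword c = mG in F_2^7, then tally its weight.
  m = 0000 → c = 0000000, weight = 0.
  m = 1000 → c = 0010110, weight = 3.
  m = 0100 → c = 0001010, weight = 2.
  m = 1100 → c = 0011100, weight = 3.
  m = 0010 → c = 0110100, weight = 3.
  m = 1010 → c = 0100010, weight = 2.
  m = 0110 → c = 0111110, weight = 5.
  m = 1110 → c = 0101000, weight = 2.
  m = 0001 → c = 0101111, weight = 5.
  m = 1001 → c = 0111001, weight = 4.
  m = 0101 → c = 0100101, weight = 3.
  m = 1101 → c = 0110011, weight = 4.
  m = 0011 → c = 0011011, weight = 4.
  m = 1011 → c = 0001101, weight = 3.
  m = 0111 → c = 0010001, weight = 2.
  m = 1111 → c = 0000111, weight = 3.
Tally weights:
  weight 0: 1 codewords.
  weight 2: 4 codewords.
  weight 3: 6 codewords.
  weight 4: 3 codewords.
  weight 5: 2 codewords.
Minimum distance d = smallest w > 0 with A_w > 0 = 2.
Sanity: Σ A_w = 16 = 2^4 = 16 ✓.


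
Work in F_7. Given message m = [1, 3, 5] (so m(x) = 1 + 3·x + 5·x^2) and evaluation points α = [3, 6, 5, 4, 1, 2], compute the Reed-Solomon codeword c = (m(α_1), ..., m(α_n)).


c = [6, 3, 1, 2, 2, 6]

Message polynomial: m(x) = 1 + 3·x + 5·x^2 (mod 7).
For each evaluation point α_i, compute m(α_i) mod 7:
  α_1 = 3: Horner steps 5 → 4 → 6, so m(3) = 6.
  α_2 = 6: Horner steps 5 → 5 → 3, so m(6) = 3.
  α_3 = 5: Horner steps 5 → 0 → 1, so m(5) = 1.
  α_4 = 4: Horner steps 5 → 2 → 2, so m(4) = 2.
  α_5 = 1: Horner steps 5 → 1 → 2, so m(1) = 2.
  α_6 = 2: Horner steps 5 → 6 → 6, so m(2) = 6.
Codeword c = [6, 3, 1, 2, 2, 6] ∈ F_7^6.


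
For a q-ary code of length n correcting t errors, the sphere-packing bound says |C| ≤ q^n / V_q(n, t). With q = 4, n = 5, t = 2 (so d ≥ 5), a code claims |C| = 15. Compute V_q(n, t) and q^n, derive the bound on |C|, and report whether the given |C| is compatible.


V_q(n, t) = 106, q^n = 1024, Hamming bound = 9, |C| = 15 > bound (violated).

Step 1: Compute V_q(n, t) = Σ_{j=0}^2 C(n, j) (q−1)^j.
  j = 0: C(5,0)·(3)^0 = 1·1 = 1.
  j = 1: C(5,1)·(3)^1 = 5·3 = 15.
  j = 2: C(5,2)·(3)^2 = 10·9 = 90.
  V_q(n, t) = 1 + 15 + 90 = 106.
Step 2: q^n = 4^5 = 1024.
Step 3: Hamming bound ⌊q^n / V_q(n,t)⌋ = ⌊1024/106⌋ = 9.
Step 4: Compare |C| = 15 to 9: violated.
The claimed |C| lies above the Hamming bound, so no 4-ary code of length 5 with d ≥ 5 can have 15 codewords.


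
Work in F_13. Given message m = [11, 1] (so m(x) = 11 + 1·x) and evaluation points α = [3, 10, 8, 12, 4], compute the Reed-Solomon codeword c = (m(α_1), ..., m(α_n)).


c = [1, 8, 6, 10, 2]

Message polynomial: m(x) = 11 + 1·x (mod 13).
For each evaluation point α_i, compute m(α_i) mod 13:
  α_1 = 3: Horner steps 1 → 1, so m(3) = 1.
  α_2 = 10: Horner steps 1 → 8, so m(10) = 8.
  α_3 = 8: Horner steps 1 → 6, so m(8) = 6.
  α_4 = 12: Horner steps 1 → 10, so m(12) = 10.
  α_5 = 4: Horner steps 1 → 2, so m(4) = 2.
Codeword c = [1, 8, 6, 10, 2] ∈ F_13^5.


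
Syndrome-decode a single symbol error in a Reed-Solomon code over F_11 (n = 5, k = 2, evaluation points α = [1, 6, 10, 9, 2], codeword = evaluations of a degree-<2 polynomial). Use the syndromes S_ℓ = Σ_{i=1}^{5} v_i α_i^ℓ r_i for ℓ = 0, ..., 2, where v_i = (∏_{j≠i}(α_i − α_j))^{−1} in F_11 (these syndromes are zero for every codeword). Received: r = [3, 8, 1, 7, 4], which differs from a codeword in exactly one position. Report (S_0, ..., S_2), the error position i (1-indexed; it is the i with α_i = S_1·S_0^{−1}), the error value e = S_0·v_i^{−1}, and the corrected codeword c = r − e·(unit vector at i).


S = (5, 1, 9), error at position 4, error magnitude e = 7, c = [3, 8, 1, 0, 4].

Step 1: column multipliers v_i = (∏_{j≠i}(α_i − α_j))^{−1} mod 11.
  i = 1 (α = 1): (1−6)(1−10)(1−9)(1−2) = (−5)·(−9)·(−8)·(−1) = 360 ≡ 8, so v_1 = 8^{−1} = 7 (mod 11).
  i = 2 (α = 6): (6−1)(6−10)(6−9)(6−2) = 5·(−4)·(−3)·4 = 240 ≡ 9, so v_2 = 9^{−1} = 5 (mod 11).
  i = 3 (α = 10): (10−1)(10−6)(10−9)(10−2) = 9·4·1·8 = 288 ≡ 2, so v_3 = 2^{−1} = 6 (mod 11).
  i = 4 (α = 9): (9−1)(9−6)(9−10)(9−2) = 8·3·(−1)·7 = −168 ≡ 8, so v_4 = 8^{−1} = 7 (mod 11).
  i = 5 (α = 2): (2−1)(2−6)(2−10)(2−9) = 1·(−4)·(−8)·(−7) = −224 ≡ 7, so v_5 = 7^{−1} = 8 (mod 11).
  v = [7, 5, 6, 7, 8].
Step 2: syndromes of r = [3, 8, 1, 7, 4] (all sums mod 11).
  S_0 = Σ v_i r_i = 7·3 + 5·8 + 6·1 + 7·7 + 8·4 = 148 ≡ 5.
  S_1 = Σ v_i α_i r_i = 7·1·3 + 5·6·8 + 6·10·1 + 7·9·7 + 8·2·4 = 826 ≡ 1.
  α_i^2 mod 11 = [1, 3, 1, 4, 4].
  S_2 = Σ v_i α_i^2 r_i = 7·1·3 + 5·3·8 + 6·1·1 + 7·4·7 + 8·4·4 = 471 ≡ 9.
  S = (5, 1, 9) ≠ 0, so r is not a codeword (an error is present).
Step 3: locate the error. For a single error e at position i, S_ℓ = v_i·e·α_i^ℓ, so α_err = S_1/S_0.
  S_0^{−1} = 5^{−1} = 9 (mod 11), so α_err = 1·9 = 9 ≡ 9 = α_4. Error position i = 4.
  Consistency check: S_2/S_1 = 9·1 = 9 ≡ 9 = α_err ✓ (single-error assumption holds).
Step 4: error magnitude e = S_0/v_4 = S_0·∏_{j≠4}(α_4 − α_j) = 5·8 = 40 ≡ 7 (mod 11).
Step 5: correct position 4: c_4 = r_4 − e = 7 − 7 ≡ 0 (mod 11). Hence c = [3, 8, 1, 0, 4].
  Check: interpolating c through the α_i gives m(x) = 2 + 1·x (degree < 2) with m(α_i) = c_i for every i, so c is indeed a codeword.


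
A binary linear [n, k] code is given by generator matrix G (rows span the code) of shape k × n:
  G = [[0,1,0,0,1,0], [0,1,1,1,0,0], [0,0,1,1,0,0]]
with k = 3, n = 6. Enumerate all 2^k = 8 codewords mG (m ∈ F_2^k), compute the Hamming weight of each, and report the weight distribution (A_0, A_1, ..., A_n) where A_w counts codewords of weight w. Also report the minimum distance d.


Weight distribution: A_0 = 1, A_1 = 2, A_2 = 2, A_3 = 2, A_4 = 1. Minimum distance d = 1.

Enumerate all 2^3 = 8 messages m ∈ F_2^3.
For each, compute codeword c = mG in F_2^6, then tally its weight.
  m = 000 → c = 000000, weight = 0.
  m = 100 → c = 010010, weight = 2.
  m = 010 → c = 011100, weight = 3.
  m = 110 → c = 001110, weight = 3.
  m = 001 → c = 001100, weight = 2.
  m = 101 → c = 011110, weight = 4.
  m = 011 → c = 010000, weight = 1.
  m = 111 → c = 000010, weight = 1.
Tally weights:
  weight 0: 1 codewords.
  weight 1: 2 codewords.
  weight 2: 2 codewords.
  weight 3: 2 codewords.
  weight 4: 1 codewords.
Minimum distance d = smallest w > 0 with A_w > 0 = 1.
Sanity: Σ A_w = 8 = 2^3 = 8 ✓.


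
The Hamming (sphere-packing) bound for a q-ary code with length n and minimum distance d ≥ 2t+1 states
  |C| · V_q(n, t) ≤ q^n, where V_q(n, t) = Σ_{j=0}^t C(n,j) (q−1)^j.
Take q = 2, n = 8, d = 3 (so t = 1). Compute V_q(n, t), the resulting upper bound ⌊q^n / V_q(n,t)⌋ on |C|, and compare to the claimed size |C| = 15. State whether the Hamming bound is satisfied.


V_q(n, t) = 9, q^n = 256, Hamming bound = 28, |C| = 15 ≤ bound (satisfied).

Step 1: Compute V_q(n, t) = Σ_{j=0}^1 C(n, j) (q−1)^j.
  j = 0: C(8,0)·(1)^0 = 1·1 = 1.
  j = 1: C(8,1)·(1)^1 = 8·1 = 8.
  V_q(n, t) = 1 + 8 = 9.
Step 2: q^n = 2^8 = 256.
Step 3: Hamming bound ⌊q^n / V_q(n,t)⌋ = ⌊256/9⌋ = 28.
Step 4: Compare |C| = 15 to 28: satisfied.
The claimed |C| lies below the Hamming bound.


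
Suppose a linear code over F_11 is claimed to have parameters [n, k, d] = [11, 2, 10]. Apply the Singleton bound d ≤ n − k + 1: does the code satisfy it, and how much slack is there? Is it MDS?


Singleton RHS = n − k + 1 = 10, slack = 0, bound satisfied, MDS.

Singleton bound: d ≤ n − k + 1.
Here n = 11, k = 2, so n − k + 1 = 10.
Given d = 10, check d ≤ 10: YES.
Slack = (n − k + 1) − d = 0.
The code is MDS (slack = 0).
Description: the claimed parameters are [11, 2, 10]_11; such a code would be MDS (meets Singleton bound).


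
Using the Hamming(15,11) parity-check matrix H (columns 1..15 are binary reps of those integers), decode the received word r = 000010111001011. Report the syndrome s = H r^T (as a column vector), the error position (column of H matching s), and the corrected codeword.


s = (1, 1, 1, 0)^T, error position = 14, corrected codeword c = 000010111001001

Compute s = H r^T mod 2 one row at a time:
  s_1 = 1 + 1 + 0 + 0 + 1 + 0 + 1 + 1 = 5 ≡ 1 (mod 2).
  s_2 = 0 + 1 + 0 + 1 + 1 + 0 + 1 + 1 = 5 ≡ 1 (mod 2).
  s_3 = 0 + 0 + 0 + 1 + 0 + 0 + 1 + 1 = 3 ≡ 1 (mod 2).
  s_4 = 0 + 0 + 1 + 1 + 1 + 0 + 0 + 1 = 4 ≡ 0 (mod 2).
s = (1, 1, 1, 0)^T — this equals column 14 of H (binary 1110), so error is at position 14.
Correct: flip bit 14 of r = 000010111001011 to get c = 000010111001001.


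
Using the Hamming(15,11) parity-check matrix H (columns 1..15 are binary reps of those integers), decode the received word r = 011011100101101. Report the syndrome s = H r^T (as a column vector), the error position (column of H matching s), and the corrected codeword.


s = (0, 0, 0, 1)^T, error position = 1, corrected codeword c = 111011100101101

Compute s = H r^T mod 2 one row at a time:
  s_1 = 0 + 0 + 1 + 0 + 1 + 1 + 0 + 1 = 4 ≡ 0 (mod 2).
  s_2 = 0 + 1 + 1 + 1 + 1 + 1 + 0 + 1 = 6 ≡ 0 (mod 2).
  s_3 = 1 + 1 + 1 + 1 + 1 + 0 + 0 + 1 = 6 ≡ 0 (mod 2).
  s_4 = 0 + 1 + 1 + 1 + 0 + 0 + 1 + 1 = 5 ≡ 1 (mod 2).
s = (0, 0, 0, 1)^T — this equals column 1 of H (binary 0001), so error is at position 1.
Correct: flip bit 1 of r = 011011100101101 to get c = 111011100101101.


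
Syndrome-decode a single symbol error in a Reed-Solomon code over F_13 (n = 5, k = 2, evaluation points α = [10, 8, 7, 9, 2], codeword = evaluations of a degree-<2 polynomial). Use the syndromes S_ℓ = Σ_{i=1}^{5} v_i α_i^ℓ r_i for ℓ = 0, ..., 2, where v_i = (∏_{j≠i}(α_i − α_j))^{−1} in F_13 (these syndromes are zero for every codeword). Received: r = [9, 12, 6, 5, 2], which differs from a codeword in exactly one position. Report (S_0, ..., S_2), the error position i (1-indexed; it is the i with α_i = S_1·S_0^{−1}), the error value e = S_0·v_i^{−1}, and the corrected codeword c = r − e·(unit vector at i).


S = (7, 5, 11), error at position 1, error magnitude e = 11, c = [11, 12, 6, 5, 2].

Step 1: column multipliers v_i = (∏_{j≠i}(α_i − α_j))^{−1} mod 13.
  i = 1 (α = 10): (10−8)(10−7)(10−9)(10−2) = 2·3·1·8 = 48 ≡ 9, so v_1 = 9^{−1} = 3 (mod 13).
  i = 2 (α = 8): (8−10)(8−7)(8−9)(8−2) = (−2)·1·(−1)·6 = 12 ≡ 12, so v_2 = 12^{−1} = 12 (mod 13).
  i = 3 (α = 7): (7−10)(7−8)(7−9)(7−2) = (−3)·(−1)·(−2)·5 = −30 ≡ 9, so v_3 = 9^{−1} = 3 (mod 13).
  i = 4 (α = 9): (9−10)(9−8)(9−7)(9−2) = (−1)·1·2·7 = −14 ≡ 12, so v_4 = 12^{−1} = 12 (mod 13).
  i = 5 (α = 2): (2−10)(2−8)(2−7)(2−9) = (−8)·(−6)·(−5)·(−7) = 1680 ≡ 3, so v_5 = 3^{−1} = 9 (mod 13).
  v = [3, 12, 3, 12, 9].
Step 2: syndromes of r = [9, 12, 6, 5, 2] (all sums mod 13).
  S_0 = Σ v_i r_i = 3·9 + 12·12 + 3·6 + 12·5 + 9·2 = 267 ≡ 7.
  S_1 = Σ v_i α_i r_i = 3·10·9 + 12·8·12 + 3·7·6 + 12·9·5 + 9·2·2 = 2124 ≡ 5.
  α_i^2 mod 13 = [9, 12, 10, 3, 4].
  S_2 = Σ v_i α_i^2 r_i = 3·9·9 + 12·12·12 + 3·10·6 + 12·3·5 + 9·4·2 = 2403 ≡ 11.
  S = (7, 5, 11) ≠ 0, so r is not a codeword (an error is present).
Step 3: locate the error. For a single error e at position i, S_ℓ = v_i·e·α_i^ℓ, so α_err = S_1/S_0.
  S_0^{−1} = 7^{−1} = 2 (mod 13), so α_err = 5·2 = 10 ≡ 10 = α_1. Error position i = 1.
  Consistency check: S_2/S_1 = 11·8 = 88 ≡ 10 = α_err ✓ (single-error assumption holds).
Step 4: error magnitude e = S_0/v_1 = S_0·∏_{j≠1}(α_1 − α_j) = 7·9 = 63 ≡ 11 (mod 13).
Step 5: correct position 1: c_1 = r_1 − e = 9 − 11 ≡ 11 (mod 13). Hence c = [11, 12, 6, 5, 2].
  Check: interpolating c through the α_i gives m(x) = 3 + 6·x (degree < 2) with m(α_i) = c_i for every i, so c is indeed a codeword.


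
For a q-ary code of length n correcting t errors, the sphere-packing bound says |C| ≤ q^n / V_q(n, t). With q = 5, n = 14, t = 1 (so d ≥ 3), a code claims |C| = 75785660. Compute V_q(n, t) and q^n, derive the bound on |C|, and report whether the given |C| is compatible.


V_q(n, t) = 57, q^n = 6103515625, Hamming bound = 107079221, |C| = 75785660 ≤ bound (satisfied).

Step 1: Compute V_q(n, t) = Σ_{j=0}^1 C(n, j) (q−1)^j.
  j = 0: C(14,0)·(4)^0 = 1·1 = 1.
  j = 1: C(14,1)·(4)^1 = 14·4 = 56.
  V_q(n, t) = 1 + 56 = 57.
Step 2: q^n = 5^14 = 6103515625.
Step 3: Hamming bound ⌊q^n / V_q(n,t)⌋ = ⌊6103515625/57⌋ = 107079221.
Step 4: Compare |C| = 75785660 to 107079221: satisfied.
The claimed |C| lies below the Hamming bound.


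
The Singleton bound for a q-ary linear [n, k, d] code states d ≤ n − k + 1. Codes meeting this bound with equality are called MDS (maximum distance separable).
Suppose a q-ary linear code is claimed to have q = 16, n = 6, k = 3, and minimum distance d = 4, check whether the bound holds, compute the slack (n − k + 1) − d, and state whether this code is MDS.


Singleton RHS = n − k + 1 = 4, slack = 0, bound satisfied, MDS.

Singleton bound: d ≤ n − k + 1.
Here n = 6, k = 3, so n − k + 1 = 4.
Given d = 4, check d ≤ 4: YES.
Slack = (n − k + 1) − d = 0.
The code is MDS (slack = 0).
Description: the claimed parameters are [6, 3, 4]_16; such a code would be MDS (meets Singleton bound).


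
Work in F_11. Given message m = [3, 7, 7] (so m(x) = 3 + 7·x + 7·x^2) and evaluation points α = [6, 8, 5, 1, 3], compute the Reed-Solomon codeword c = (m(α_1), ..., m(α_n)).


c = [0, 1, 4, 6, 10]

Message polynomial: m(x) = 3 + 7·x + 7·x^2 (mod 11).
For each evaluation point α_i, compute m(α_i) mod 11:
  α_1 = 6: Horner steps 7 → 5 → 0, so m(6) = 0.
  α_2 = 8: Horner steps 7 → 8 → 1, so m(8) = 1.
  α_3 = 5: Horner steps 7 → 9 → 4, so m(5) = 4.
  α_4 = 1: Horner steps 7 → 3 → 6, so m(1) = 6.
  α_5 = 3: Horner steps 7 → 6 → 10, so m(3) = 10.
Codeword c = [0, 1, 4, 6, 10] ∈ F_11^5.


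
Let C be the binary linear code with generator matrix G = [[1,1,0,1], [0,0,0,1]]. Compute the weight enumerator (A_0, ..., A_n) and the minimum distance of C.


Weight distribution: A_0 = 1, A_1 = 1, A_2 = 1, A_3 = 1. Minimum distance d = 1.

Enumerate all 2^2 = 4 messages m ∈ F_2^2.
For each, compute codeword c = mG in F_2^4, then tally its weight.
  m = 00 → c = 0000, weight = 0.
  m = 10 → c = 1101, weight = 3.
  m = 01 → c = 0001, weight = 1.
  m = 11 → c = 1100, weight = 2.
Tally weights:
  weight 0: 1 codewords.
  weight 1: 1 codewords.
  weight 2: 1 codewords.
  weight 3: 1 codewords.
Minimum distance d = smallest w > 0 with A_w > 0 = 1.
Sanity: Σ A_w = 4 = 2^2 = 4 ✓.


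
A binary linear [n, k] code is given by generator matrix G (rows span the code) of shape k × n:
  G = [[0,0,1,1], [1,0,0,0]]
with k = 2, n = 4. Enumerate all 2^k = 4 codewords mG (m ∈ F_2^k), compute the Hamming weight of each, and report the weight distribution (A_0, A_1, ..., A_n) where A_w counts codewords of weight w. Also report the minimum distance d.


Weight distribution: A_0 = 1, A_1 = 1, A_2 = 1, A_3 = 1. Minimum distance d = 1.

Enumerate all 2^2 = 4 messages m ∈ F_2^2.
For each, compute codeword c = mG in F_2^4, then tally its weight.
  m = 00 → c = 0000, weight = 0.
  m = 10 → c = 0011, weight = 2.
  m = 01 → c = 1000, weight = 1.
  m = 11 → c = 1011, weight = 3.
Tally weights:
  weight 0: 1 codewords.
  weight 1: 1 codewords.
  weight 2: 1 codewords.
  weight 3: 1 codewords.
Minimum distance d = smallest w > 0 with A_w > 0 = 1.
Sanity: Σ A_w = 4 = 2^2 = 4 ✓.


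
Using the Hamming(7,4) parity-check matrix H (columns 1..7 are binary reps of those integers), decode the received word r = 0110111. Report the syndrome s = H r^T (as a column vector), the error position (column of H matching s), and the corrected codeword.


s = (1, 0, 1)^T, error position = 5, corrected codeword c = 0110011

Compute s = H r^T mod 2 one row at a time:
  s_1 = 0 + 1 + 1 + 1 = 3 ≡ 1 (mod 2).
  s_2 = 1 + 1 + 1 + 1 = 4 ≡ 0 (mod 2).
  s_3 = 0 + 1 + 1 + 1 = 3 ≡ 1 (mod 2).
s = (1, 0, 1)^T — this equals column 5 of H (binary 101), so error is at position 5.
Correct: flip bit 5 of r = 0110111 to get c = 0110011.


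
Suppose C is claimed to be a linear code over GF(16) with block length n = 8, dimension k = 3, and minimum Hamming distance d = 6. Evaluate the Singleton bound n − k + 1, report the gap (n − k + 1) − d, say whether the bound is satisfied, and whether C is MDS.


Singleton RHS = n − k + 1 = 6, slack = 0, bound satisfied, MDS.

Singleton bound: d ≤ n − k + 1.
Here n = 8, k = 3, so n − k + 1 = 6.
Given d = 6, check d ≤ 6: YES.
Slack = (n − k + 1) − d = 0.
The code is MDS (slack = 0).
Description: the claimed parameters are [8, 3, 6]_16; such a code would be MDS (meets Singleton bound).


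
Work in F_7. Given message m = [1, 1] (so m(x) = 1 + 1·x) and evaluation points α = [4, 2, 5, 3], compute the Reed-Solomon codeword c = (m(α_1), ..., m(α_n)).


c = [5, 3, 6, 4]

Message polynomial: m(x) = 1 + 1·x (mod 7).
For each evaluation point α_i, compute m(α_i) mod 7:
  α_1 = 4: Horner steps 1 → 5, so m(4) = 5.
  α_2 = 2: Horner steps 1 → 3, so m(2) = 3.
  α_3 = 5: Horner steps 1 → 6, so m(5) = 6.
  α_4 = 3: Horner steps 1 → 4, so m(3) = 4.
Codeword c = [5, 3, 6, 4] ∈ F_7^4.


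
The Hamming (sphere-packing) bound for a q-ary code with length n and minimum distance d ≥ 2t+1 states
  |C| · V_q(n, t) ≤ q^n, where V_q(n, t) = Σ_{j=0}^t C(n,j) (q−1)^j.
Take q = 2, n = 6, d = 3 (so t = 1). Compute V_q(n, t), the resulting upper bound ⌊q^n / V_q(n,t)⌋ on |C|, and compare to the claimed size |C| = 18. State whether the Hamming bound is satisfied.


V_q(n, t) = 7, q^n = 64, Hamming bound = 9, |C| = 18 > bound (violated).

Step 1: Compute V_q(n, t) = Σ_{j=0}^1 C(n, j) (q−1)^j.
  j = 0: C(6,0)·(1)^0 = 1·1 = 1.
  j = 1: C(6,1)·(1)^1 = 6·1 = 6.
  V_q(n, t) = 1 + 6 = 7.
Step 2: q^n = 2^6 = 64.
Step 3: Hamming bound ⌊q^n / V_q(n,t)⌋ = ⌊64/7⌋ = 9.
Step 4: Compare |C| = 18 to 9: violated.
The claimed |C| lies above the Hamming bound, so no 2-ary code of length 6 with d ≥ 3 can have 18 codewords.


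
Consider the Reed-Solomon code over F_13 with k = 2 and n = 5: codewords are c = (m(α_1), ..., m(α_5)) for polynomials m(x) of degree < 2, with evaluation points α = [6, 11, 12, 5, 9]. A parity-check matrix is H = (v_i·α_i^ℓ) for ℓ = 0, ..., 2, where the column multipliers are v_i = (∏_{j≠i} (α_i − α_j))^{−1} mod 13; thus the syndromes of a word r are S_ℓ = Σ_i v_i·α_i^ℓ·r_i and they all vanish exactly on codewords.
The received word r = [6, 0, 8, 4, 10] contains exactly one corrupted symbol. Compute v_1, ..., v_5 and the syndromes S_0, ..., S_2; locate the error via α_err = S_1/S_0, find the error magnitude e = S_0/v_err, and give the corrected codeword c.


S = (7, 3, 5), error at position 1, error magnitude e = 7, c = [12, 0, 8, 4, 10].

Step 1: column multipliers v_i = (∏_{j≠i}(α_i − α_j))^{−1} mod 13.
  i = 1 (α = 6): (6−11)(6−12)(6−5)(6−9) = (−5)·(−6)·1·(−3) = −90 ≡ 1, so v_1 = 1^{−1} = 1 (mod 13).
  i = 2 (α = 11): (11−6)(11−12)(11−5)(11−9) = 5·(−1)·6·2 = −60 ≡ 5, so v_2 = 5^{−1} = 8 (mod 13).
  i = 3 (α = 12): (12−6)(12−11)(12−5)(12−9) = 6·1·7·3 = 126 ≡ 9, so v_3 = 9^{−1} = 3 (mod 13).
  i = 4 (α = 5): (5−6)(5−11)(5−12)(5−9) = (−1)·(−6)·(−7)·(−4) = 168 ≡ 12, so v_4 = 12^{−1} = 12 (mod 13).
  i = 5 (α = 9): (9−6)(9−11)(9−12)(9−5) = 3·(−2)·(−3)·4 = 72 ≡ 7, so v_5 = 7^{−1} = 2 (mod 13).
  v = [1, 8, 3, 12, 2].
Step 2: syndromes of r = [6, 0, 8, 4, 10] (all sums mod 13).
  S_0 = Σ v_i r_i = 1·6 + 8·0 + 3·8 + 12·4 + 2·10 = 98 ≡ 7.
  S_1 = Σ v_i α_i r_i = 1·6·6 + 8·11·0 + 3·12·8 + 12·5·4 + 2·9·10 = 744 ≡ 3.
  α_i^2 mod 13 = [10, 4, 1, 12, 3].
  S_2 = Σ v_i α_i^2 r_i = 1·10·6 + 8·4·0 + 3·1·8 + 12·12·4 + 2·3·10 = 720 ≡ 5.
  S = (7, 3, 5) ≠ 0, so r is not a codeword (an error is present).
Step 3: locate the error. For a single error e at position i, S_ℓ = v_i·e·α_i^ℓ, so α_err = S_1/S_0.
  S_0^{−1} = 7^{−1} = 2 (mod 13), so α_err = 3·2 = 6 ≡ 6 = α_1. Error position i = 1.
  Consistency check: S_2/S_1 = 5·9 = 45 ≡ 6 = α_err ✓ (single-error assumption holds).
Step 4: error magnitude e = S_0/v_1 = S_0·∏_{j≠1}(α_1 − α_j) = 7·1 = 7 ≡ 7 (mod 13).
Step 5: correct position 1: c_1 = r_1 − e = 6 − 7 ≡ 12 (mod 13). Hence c = [12, 0, 8, 4, 10].
  Check: interpolating c through the α_i gives m(x) = 3 + 8·x (degree < 2) with m(α_i) = c_i for every i, so c is indeed a codeword.


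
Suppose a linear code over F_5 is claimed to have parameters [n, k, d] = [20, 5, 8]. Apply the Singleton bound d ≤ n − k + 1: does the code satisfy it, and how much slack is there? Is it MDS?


Singleton RHS = n − k + 1 = 16, slack = 8, bound satisfied, not MDS.

Singleton bound: d ≤ n − k + 1.
Here n = 20, k = 5, so n − k + 1 = 16.
Given d = 8, check d ≤ 16: YES.
Slack = (n − k + 1) − d = 8.
The code is NOT MDS (slack = 8 > 0).
Description: the claimed parameters are [20, 5, 8]_5; such a code would be non-MDS.


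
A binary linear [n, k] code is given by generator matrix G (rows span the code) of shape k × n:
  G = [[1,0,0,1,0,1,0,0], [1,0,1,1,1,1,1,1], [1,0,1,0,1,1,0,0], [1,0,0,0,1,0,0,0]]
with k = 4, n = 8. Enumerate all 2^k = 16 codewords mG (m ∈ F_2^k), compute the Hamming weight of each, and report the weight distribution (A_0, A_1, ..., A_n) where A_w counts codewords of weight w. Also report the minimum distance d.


Weight distribution: A_0 = 1, A_2 = 2, A_3 = 5, A_4 = 5, A_5 = 2, A_7 = 1. Minimum distance d = 2.

Enumerate all 2^4 = 16 messages m ∈ F_2^4.
For each, compute codeword c = mG in F_2^8, then tally its weight.
  m = 0000 → c = 00000000, weight = 0.
  m = 1000 → c = 10010100, weight = 3.
  m = 0100 → c = 10111111, weight = 7.
  m = 1100 → c = 00101011, weight = 4.
  m = 0010 → c = 10101100, weight = 4.
  m = 1010 → c = 00111000, weight = 3.
  m = 0110 → c = 00010011, weight = 3.
  m = 1110 → c = 10000111, weight = 4.
  m = 0001 → c = 10001000, weight = 2.
  m = 1001 → c = 00011100, weight = 3.
  m = 0101 → c = 00110111, weight = 5.
  m = 1101 → c = 10100011, weight = 4.
  m = 0011 → c = 00100100, weight = 2.
  m = 1011 → c = 10110000, weight = 3.
  m = 0111 → c = 10011011, weight = 5.
  m = 1111 → c = 00001111, weight = 4.
Tally weights:
  weight 0: 1 codewords.
  weight 2: 2 codewords.
  weight 3: 5 codewords.
  weight 4: 5 codewords.
  weight 5: 2 codewords.
  weight 7: 1 codewords.
Minimum distance d = smallest w > 0 with A_w > 0 = 2.
Sanity: Σ A_w = 16 = 2^4 = 16 ✓.


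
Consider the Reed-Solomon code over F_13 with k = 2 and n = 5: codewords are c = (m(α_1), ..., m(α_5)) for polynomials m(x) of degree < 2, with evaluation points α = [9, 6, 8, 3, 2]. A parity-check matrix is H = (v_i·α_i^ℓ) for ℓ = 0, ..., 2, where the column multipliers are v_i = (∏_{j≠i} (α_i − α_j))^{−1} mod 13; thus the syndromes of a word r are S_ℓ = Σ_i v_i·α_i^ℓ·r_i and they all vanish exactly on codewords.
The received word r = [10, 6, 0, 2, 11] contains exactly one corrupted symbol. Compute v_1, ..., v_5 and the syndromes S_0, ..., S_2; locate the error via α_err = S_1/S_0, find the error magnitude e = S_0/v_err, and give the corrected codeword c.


S = (7, 1, 2), error at position 5, error magnitude e = 6, c = [10, 6, 0, 2, 5].

Step 1: column multipliers v_i = (∏_{j≠i}(α_i − α_j))^{−1} mod 13.
  i = 1 (α = 9): (9−6)(9−8)(9−3)(9−2) = 3·1·6·7 = 126 ≡ 9, so v_1 = 9^{−1} = 3 (mod 13).
  i = 2 (α = 6): (6−9)(6−8)(6−3)(6−2) = (−3)·(−2)·3·4 = 72 ≡ 7, so v_2 = 7^{−1} = 2 (mod 13).
  i = 3 (α = 8): (8−9)(8−6)(8−3)(8−2) = (−1)·2·5·6 = −60 ≡ 5, so v_3 = 5^{−1} = 8 (mod 13).
  i = 4 (α = 3): (3−9)(3−6)(3−8)(3−2) = (−6)·(−3)·(−5)·1 = −90 ≡ 1, so v_4 = 1^{−1} = 1 (mod 13).
  i = 5 (α = 2): (2−9)(2−6)(2−8)(2−3) = (−7)·(−4)·(−6)·(−1) = 168 ≡ 12, so v_5 = 12^{−1} = 12 (mod 13).
  v = [3, 2, 8, 1, 12].
Step 2: syndromes of r = [10, 6, 0, 2, 11] (all sums mod 13).
  S_0 = Σ v_i r_i = 3·10 + 2·6 + 8·0 + 1·2 + 12·11 = 176 ≡ 7.
  S_1 = Σ v_i α_i r_i = 3·9·10 + 2·6·6 + 8·8·0 + 1·3·2 + 12·2·11 = 612 ≡ 1.
  α_i^2 mod 13 = [3, 10, 12, 9, 4].
  S_2 = Σ v_i α_i^2 r_i = 3·3·10 + 2·10·6 + 8·12·0 + 1·9·2 + 12·4·11 = 756 ≡ 2.
  S = (7, 1, 2) ≠ 0, so r is not a codeword (an error is present).
Step 3: locate the error. For a single error e at position i, S_ℓ = v_i·e·α_i^ℓ, so α_err = S_1/S_0.
  S_0^{−1} = 7^{−1} = 2 (mod 13), so α_err = 1·2 = 2 ≡ 2 = α_5. Error position i = 5.
  Consistency check: S_2/S_1 = 2·1 = 2 ≡ 2 = α_err ✓ (single-error assumption holds).
Step 4: error magnitude e = S_0/v_5 = S_0·∏_{j≠5}(α_5 − α_j) = 7·12 = 84 ≡ 6 (mod 13).
Step 5: correct position 5: c_5 = r_5 − e = 11 − 6 ≡ 5 (mod 13). Hence c = [10, 6, 0, 2, 5].
  Check: interpolating c through the α_i gives m(x) = 11 + 10·x (degree < 2) with m(α_i) = c_i for every i, so c is indeed a codeword.


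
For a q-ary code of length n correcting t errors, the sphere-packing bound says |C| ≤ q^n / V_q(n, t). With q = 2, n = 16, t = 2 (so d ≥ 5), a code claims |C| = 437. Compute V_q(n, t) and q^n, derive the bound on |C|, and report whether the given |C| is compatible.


V_q(n, t) = 137, q^n = 65536, Hamming bound = 478, |C| = 437 ≤ bound (satisfied).

Step 1: Compute V_q(n, t) = Σ_{j=0}^2 C(n, j) (q−1)^j.
  j = 0: C(16,0)·(1)^0 = 1·1 = 1.
  j = 1: C(16,1)·(1)^1 = 16·1 = 16.
  j = 2: C(16,2)·(1)^2 = 120·1 = 120.
  V_q(n, t) = 1 + 16 + 120 = 137.
Step 2: q^n = 2^16 = 65536.
Step 3: Hamming bound ⌊q^n / V_q(n,t)⌋ = ⌊65536/137⌋ = 478.
Step 4: Compare |C| = 437 to 478: satisfied.
The claimed |C| lies below the Hamming bound.


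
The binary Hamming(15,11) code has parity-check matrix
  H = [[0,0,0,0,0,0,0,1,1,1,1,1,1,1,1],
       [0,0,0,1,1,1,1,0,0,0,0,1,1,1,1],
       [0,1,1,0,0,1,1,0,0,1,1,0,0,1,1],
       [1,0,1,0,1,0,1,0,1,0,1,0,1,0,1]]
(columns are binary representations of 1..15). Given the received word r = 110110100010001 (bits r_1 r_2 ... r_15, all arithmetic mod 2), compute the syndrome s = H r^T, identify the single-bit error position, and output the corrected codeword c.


s = (0, 0, 0, 1)^T, error position = 1, corrected codeword c = 010110100010001

Compute s = H r^T mod 2 one row at a time:
  s_1 = 0 + 0 + 0 + 1 + 0 + 0 + 0 + 1 = 2 ≡ 0 (mod 2).
  s_2 = 1 + 1 + 0 + 1 + 0 + 0 + 0 + 1 = 4 ≡ 0 (mod 2).
  s_3 = 1 + 0 + 0 + 1 + 0 + 1 + 0 + 1 = 4 ≡ 0 (mod 2).
  s_4 = 1 + 0 + 1 + 1 + 0 + 1 + 0 + 1 = 5 ≡ 1 (mod 2).
s = (0, 0, 0, 1)^T — this equals column 1 of H (binary 0001), so error is at position 1.
Correct: flip bit 1 of r = 110110100010001 to get c = 010110100010001.


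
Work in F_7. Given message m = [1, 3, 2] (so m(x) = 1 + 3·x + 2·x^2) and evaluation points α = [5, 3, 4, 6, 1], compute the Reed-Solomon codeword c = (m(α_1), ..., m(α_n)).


c = [3, 0, 3, 0, 6]

Message polynomial: m(x) = 1 + 3·x + 2·x^2 (mod 7).
For each evaluation point α_i, compute m(α_i) mod 7:
  α_1 = 5: Horner steps 2 → 6 → 3, so m(5) = 3.
  α_2 = 3: Horner steps 2 → 2 → 0, so m(3) = 0.
  α_3 = 4: Horner steps 2 → 4 → 3, so m(4) = 3.
  α_4 = 6: Horner steps 2 → 1 → 0, so m(6) = 0.
  α_5 = 1: Horner steps 2 → 5 → 6, so m(1) = 6.
Codeword c = [3, 0, 3, 0, 6] ∈ F_7^5.


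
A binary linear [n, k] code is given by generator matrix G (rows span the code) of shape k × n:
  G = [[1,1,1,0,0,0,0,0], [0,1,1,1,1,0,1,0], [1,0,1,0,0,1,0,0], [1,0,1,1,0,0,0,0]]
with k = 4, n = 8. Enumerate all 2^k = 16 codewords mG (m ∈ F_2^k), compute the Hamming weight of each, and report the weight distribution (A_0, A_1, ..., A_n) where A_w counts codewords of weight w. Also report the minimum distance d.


Weight distribution: A_0 = 1, A_2 = 3, A_3 = 4, A_4 = 3, A_5 = 4, A_6 = 1. Minimum distance d = 2.

Enumerate all 2^4 = 16 messages m ∈ F_2^4.
For each, compute codeword c = mG in F_2^8, then tally its weight.
  m = 0000 → c = 00000000, weight = 0.
  m = 1000 → c = 11100000, weight = 3.
  m = 0100 → c = 01111010, weight = 5.
  m = 1100 → c = 10011010, weight = 4.
  m = 0010 → c = 10100100, weight = 3.
  m = 1010 → c = 01000100, weight = 2.
  m = 0110 → c = 11011110, weight = 6.
  m = 1110 → c = 00111110, weight = 5.
  m = 0001 → c = 10110000, weight = 3.
  m = 1001 → c = 01010000, weight = 2.
  m = 0101 → c = 11001010, weight = 4.
  m = 1101 → c = 00101010, weight = 3.
  m = 0011 → c = 00010100, weight = 2.
  m = 1011 → c = 11110100, weight = 5.
  m = 0111 → c = 01101110, weight = 5.
  m = 1111 → c = 10001110, weight = 4.
Tally weights:
  weight 0: 1 codewords.
  weight 2: 3 codewords.
  weight 3: 4 codewords.
  weight 4: 3 codewords.
  weight 5: 4 codewords.
  weight 6: 1 codewords.
Minimum distance d = smallest w > 0 with A_w > 0 = 2.
Sanity: Σ A_w = 16 = 2^4 = 16 ✓.
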